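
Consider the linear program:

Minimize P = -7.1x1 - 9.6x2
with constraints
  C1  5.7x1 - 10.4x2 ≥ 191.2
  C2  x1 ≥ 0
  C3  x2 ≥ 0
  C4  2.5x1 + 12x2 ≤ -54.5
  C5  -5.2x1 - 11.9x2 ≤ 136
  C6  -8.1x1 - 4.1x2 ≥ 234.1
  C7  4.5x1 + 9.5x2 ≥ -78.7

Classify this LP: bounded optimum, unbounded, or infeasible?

The boundaries -8.1x1 - 4.1x2 = 234.1 and 4.5x1 + 9.5x2 = -78.7 meet at (-31688/975, 2311/325), but that point violates 5.7x1 - 10.4x2 ≥ 191.2. Every candidate vertex is excluded by some other constraint, so the feasible region is empty.

infeasible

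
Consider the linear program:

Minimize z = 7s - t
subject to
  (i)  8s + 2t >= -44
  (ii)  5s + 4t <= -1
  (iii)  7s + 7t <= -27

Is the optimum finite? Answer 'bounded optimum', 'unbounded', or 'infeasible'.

bounded optimum

Corner points and z = 7s - t:
  (-127/21, 46/21) → z = -935/21
  (101/7, -128/7) → z = 835/7
The feasible region has finitely many vertices and no improving ray; the minimum is -935/21 at (-127/21, 46/21).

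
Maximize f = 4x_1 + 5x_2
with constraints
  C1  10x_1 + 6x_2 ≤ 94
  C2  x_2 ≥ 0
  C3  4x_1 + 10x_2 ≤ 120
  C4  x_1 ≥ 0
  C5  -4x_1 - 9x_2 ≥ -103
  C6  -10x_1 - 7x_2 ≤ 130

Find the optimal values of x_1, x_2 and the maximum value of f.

Corner points and f = 4x_1 + 5x_2:
  (47/5, 0) → f = 188/5
  (38/11, 109/11) → f = 697/11
  (0, 0) → f = 0
  (0, 103/9) → f = 515/9

The binding constraints are 10x_1 + 6x_2 = 94 and -4x_1 - 9x_2 = -103.
Solving simultaneously gives x_1 = 38/11, x_2 = 109/11.

x_1 = 38/11, x_2 = 109/11, maximum f = 697/11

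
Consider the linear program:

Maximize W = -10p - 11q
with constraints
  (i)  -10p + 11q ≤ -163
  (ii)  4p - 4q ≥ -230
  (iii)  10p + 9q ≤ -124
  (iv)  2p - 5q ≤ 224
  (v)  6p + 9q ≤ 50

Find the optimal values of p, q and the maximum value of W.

Corner points and W = -10p - 11q:
  (103/200, -287/20) → W = 1527/10
  (-1649/28, -957/14) → W = 9386/7
  (349/17, -622/17) → W = 3352/17

At the optimal vertex, -10p + 11q = -163 and 2p - 5q = 224.
Solving simultaneously gives p = -1649/28, q = -957/14.

p = -1649/28, q = -957/14, maximum W = 9386/7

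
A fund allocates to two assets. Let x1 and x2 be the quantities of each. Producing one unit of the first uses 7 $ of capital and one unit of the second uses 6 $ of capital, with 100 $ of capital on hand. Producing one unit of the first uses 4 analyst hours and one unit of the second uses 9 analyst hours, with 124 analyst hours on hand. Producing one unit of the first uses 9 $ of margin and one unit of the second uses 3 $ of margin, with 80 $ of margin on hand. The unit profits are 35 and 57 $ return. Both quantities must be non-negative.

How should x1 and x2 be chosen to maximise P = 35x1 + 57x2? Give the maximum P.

x1 = 4, x2 = 12, maximum P = 824

Corner points and P = 35x1 + 57x2:
  (0, 0) → P = 0
  (0, 124/9) → P = 2356/3
  (80/9, 0) → P = 2800/9
  (4, 12) → P = 824
  (60/11, 340/33) → P = 8560/11

The optimum lies where 7x1 + 6x2 = 100 and 4x1 + 9x2 = 124.
Solving simultaneously gives x1 = 4, x2 = 12.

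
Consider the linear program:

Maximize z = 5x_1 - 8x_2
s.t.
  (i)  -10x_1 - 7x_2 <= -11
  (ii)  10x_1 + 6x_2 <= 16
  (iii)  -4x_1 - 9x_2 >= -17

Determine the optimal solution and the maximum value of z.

x_1 = 23/5, x_2 = -5, maximum z = 63

At the optimal vertex, -10x_1 - 7x_2 = -11 and 10x_1 + 6x_2 = 16.
Solving simultaneously gives x_1 = 23/5, x_2 = -5.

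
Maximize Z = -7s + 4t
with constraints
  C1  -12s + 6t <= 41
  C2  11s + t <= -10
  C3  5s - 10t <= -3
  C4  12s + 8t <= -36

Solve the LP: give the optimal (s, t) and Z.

Extreme points and Z = -7s + 4t:
  (-196/45, -169/90) → Z = 1034/45
  (-68/21, 5/14) → Z = 506/21
  (-12/5, -9/10) → Z = 66/5

At the optimal vertex, -12s + 6t = 41 and 12s + 8t = -36.
Solving simultaneously gives s = -68/21, t = 5/14.

s = -68/21, t = 5/14, maximum Z = 506/21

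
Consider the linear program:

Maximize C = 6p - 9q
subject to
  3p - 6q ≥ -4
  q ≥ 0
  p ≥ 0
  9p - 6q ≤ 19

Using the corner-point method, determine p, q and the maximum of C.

Feasible corners and C = 6p - 9q:
  (0, 2/3) → C = -6
  (23/6, 31/12) → C = -1/4
  (0, 0) → C = 0
  (19/9, 0) → C = 38/3

The optimum lies where q = 0 and 9p - 6q = 19.
Solving simultaneously gives p = 19/9, q = 0.

p = 19/9, q = 0, maximum C = 38/3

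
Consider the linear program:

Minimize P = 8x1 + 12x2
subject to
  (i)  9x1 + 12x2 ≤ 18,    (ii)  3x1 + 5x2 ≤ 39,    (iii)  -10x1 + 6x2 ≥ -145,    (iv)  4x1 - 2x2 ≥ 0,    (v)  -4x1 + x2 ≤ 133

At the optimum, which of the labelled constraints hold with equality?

Vertices and P = 8x1 + 12x2:
  (308/29, -375/58) → P = 214/29
  (6/11, 12/11) → P = 192/11
  (-943/14, -955/7) → P = -2176
  (-133/2, -133) → P = -2128

The minimum is at (-943/14, -955/7). Substituting into each constraint, equality holds for (iii) and (v); the remaining constraints have slack.

(iii) and (v)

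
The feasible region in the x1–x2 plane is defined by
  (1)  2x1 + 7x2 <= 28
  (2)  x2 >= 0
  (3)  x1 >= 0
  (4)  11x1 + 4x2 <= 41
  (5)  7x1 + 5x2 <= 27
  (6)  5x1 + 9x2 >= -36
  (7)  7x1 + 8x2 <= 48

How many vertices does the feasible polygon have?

Intersecting each pair of boundary lines and keeping only the points that satisfy every inequality leaves:
  (0, 4)
  (49/39, 142/39)
  (0, 0)
  (41/11, 0)
  (97/27, 10/27)

5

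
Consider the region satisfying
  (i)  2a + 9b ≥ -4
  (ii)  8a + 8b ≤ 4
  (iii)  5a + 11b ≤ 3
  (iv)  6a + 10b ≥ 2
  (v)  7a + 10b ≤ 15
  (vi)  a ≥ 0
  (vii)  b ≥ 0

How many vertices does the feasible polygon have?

Intersecting each pair of boundary lines and keeping only the points that satisfy every inequality leaves:
  (5/12, 1/12)
  (1/2, 0)
  (0, 3/11)
  (0, 1/5)
  (1/3, 0)

5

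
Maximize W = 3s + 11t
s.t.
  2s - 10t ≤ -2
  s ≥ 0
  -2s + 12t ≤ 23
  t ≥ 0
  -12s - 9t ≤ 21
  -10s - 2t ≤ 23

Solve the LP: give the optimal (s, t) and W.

The binding constraints are 2s - 10t = -2 and -2s + 12t = 23.
Solving simultaneously gives s = 103/2, t = 21/2.

s = 103/2, t = 21/2, maximum W = 270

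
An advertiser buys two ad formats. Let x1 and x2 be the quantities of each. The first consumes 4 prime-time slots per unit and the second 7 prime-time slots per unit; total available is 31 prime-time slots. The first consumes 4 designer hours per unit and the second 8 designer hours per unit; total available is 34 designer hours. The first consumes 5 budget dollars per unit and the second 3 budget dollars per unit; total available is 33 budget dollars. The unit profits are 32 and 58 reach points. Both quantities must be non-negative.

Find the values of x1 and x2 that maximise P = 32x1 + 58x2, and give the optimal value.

x1 = 5/2, x2 = 3, maximum P = 254

Feasible corners and P = 32x1 + 58x2:
  (0, 0) → P = 0
  (0, 17/4) → P = 493/2
  (33/5, 0) → P = 1056/5
  (5/2, 3) → P = 254
  (6, 1) → P = 250

At the optimal vertex, 4x1 + 7x2 = 31 and 4x1 + 8x2 = 34.
Solving simultaneously gives x1 = 5/2, x2 = 3.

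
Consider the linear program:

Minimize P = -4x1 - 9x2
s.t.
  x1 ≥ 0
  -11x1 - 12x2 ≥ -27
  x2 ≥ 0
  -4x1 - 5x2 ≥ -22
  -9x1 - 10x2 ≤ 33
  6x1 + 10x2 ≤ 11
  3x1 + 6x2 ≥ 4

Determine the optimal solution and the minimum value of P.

Corner points and P = -4x1 - 9x2:
  (0, 11/10) → P = -99/10
  (0, 2/3) → P = -6
  (11/6, 0) → P = -22/3
  (4/3, 0) → P = -16/3

At the optimal vertex, x1 = 0 and 6x1 + 10x2 = 11.
Solving simultaneously gives x1 = 0, x2 = 11/10.

x1 = 0, x2 = 11/10, minimum P = -99/10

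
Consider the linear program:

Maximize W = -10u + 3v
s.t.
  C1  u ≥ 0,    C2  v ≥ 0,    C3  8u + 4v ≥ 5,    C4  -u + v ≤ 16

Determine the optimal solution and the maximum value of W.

Corner points and W = -10u + 3v:
  (0, 5/4) → W = 15/4
  (0, 16) → W = 48
  (5/8, 0) → W = -25/4
The feasible region is unbounded (it extends along (1, 1), (1, 0)), but W strictly decreases along every unbounded feasible direction, so there is no improving ray and the maximum is attained at a vertex.

At the optimal vertex, u = 0 and -u + v = 16.
Solving simultaneously gives u = 0, v = 16.

u = 0, v = 16, maximum W = 48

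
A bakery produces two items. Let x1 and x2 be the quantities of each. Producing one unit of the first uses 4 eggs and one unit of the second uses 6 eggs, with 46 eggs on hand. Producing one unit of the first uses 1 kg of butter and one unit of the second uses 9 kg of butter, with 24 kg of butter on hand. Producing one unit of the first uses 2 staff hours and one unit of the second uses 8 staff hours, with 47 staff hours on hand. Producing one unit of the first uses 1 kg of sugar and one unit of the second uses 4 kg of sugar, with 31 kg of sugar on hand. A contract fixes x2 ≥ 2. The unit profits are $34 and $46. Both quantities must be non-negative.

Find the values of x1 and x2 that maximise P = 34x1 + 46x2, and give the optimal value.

Feasible corners and P = 34x1 + 46x2:
  (0, 8/3) → P = 368/3
  (0, 2) → P = 92
  (6, 2) → P = 296

At the optimal vertex, x1 + 9x2 = 24 and x2 = 2.
Solving simultaneously gives x1 = 6, x2 = 2.

x1 = 6, x2 = 2, maximum P = 296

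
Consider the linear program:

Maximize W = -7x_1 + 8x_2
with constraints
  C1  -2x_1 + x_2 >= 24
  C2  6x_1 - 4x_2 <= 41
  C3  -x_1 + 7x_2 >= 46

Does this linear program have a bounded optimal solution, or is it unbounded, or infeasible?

unbounded

From the feasible point (-122/13, 68/13), moving in the direction (1, 2) keeps every constraint satisfied while W increases without bound.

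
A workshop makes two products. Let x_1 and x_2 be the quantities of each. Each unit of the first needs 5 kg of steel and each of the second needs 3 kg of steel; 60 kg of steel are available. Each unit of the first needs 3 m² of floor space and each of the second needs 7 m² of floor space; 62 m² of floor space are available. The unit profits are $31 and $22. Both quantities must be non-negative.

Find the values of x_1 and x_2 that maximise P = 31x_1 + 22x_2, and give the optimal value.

x_1 = 9, x_2 = 5, maximum P = 389

Vertices and P = 31x_1 + 22x_2:
  (0, 0) → P = 0
  (0, 62/7) → P = 1364/7
  (12, 0) → P = 372
  (9, 5) → P = 389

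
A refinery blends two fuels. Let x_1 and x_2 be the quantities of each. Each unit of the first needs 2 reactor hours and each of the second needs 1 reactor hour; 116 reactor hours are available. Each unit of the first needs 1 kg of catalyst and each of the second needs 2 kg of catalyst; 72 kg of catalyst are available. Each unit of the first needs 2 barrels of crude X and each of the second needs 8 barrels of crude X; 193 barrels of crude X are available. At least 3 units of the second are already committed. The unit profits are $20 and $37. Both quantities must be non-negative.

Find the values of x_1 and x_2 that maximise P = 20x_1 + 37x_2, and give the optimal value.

x_1 = 160/3, x_2 = 28/3, maximum P = 1412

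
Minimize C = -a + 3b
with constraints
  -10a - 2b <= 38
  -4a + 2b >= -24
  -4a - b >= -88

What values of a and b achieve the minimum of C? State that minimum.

a = -1, b = -14, minimum C = -41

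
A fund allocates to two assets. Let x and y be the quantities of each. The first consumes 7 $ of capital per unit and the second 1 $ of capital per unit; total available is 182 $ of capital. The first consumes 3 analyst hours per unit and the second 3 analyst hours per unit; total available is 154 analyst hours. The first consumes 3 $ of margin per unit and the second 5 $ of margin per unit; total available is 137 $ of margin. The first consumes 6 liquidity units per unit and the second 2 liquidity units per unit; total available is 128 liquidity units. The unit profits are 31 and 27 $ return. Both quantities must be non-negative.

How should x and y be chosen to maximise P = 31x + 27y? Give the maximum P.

The optimum lies where 3x + 5y = 137 and 6x + 2y = 128.
Solving simultaneously gives x = 61/4, y = 73/4.

x = 61/4, y = 73/4, maximum P = 1931/2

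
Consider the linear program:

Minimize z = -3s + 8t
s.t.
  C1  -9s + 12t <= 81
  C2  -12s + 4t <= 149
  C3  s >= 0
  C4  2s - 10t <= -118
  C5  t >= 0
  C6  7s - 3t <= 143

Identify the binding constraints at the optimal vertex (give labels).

Feasible corners and z = -3s + 8t:
  (101/11, 150/11) → z = 897/11
  (653/19, 618/19) → z = 2985/19
  (223/8, 139/8) → z = 443/8

The minimum is at (223/8, 139/8). Substituting into each constraint, equality holds for C4 and C6; the remaining constraints have slack.

C4 and C6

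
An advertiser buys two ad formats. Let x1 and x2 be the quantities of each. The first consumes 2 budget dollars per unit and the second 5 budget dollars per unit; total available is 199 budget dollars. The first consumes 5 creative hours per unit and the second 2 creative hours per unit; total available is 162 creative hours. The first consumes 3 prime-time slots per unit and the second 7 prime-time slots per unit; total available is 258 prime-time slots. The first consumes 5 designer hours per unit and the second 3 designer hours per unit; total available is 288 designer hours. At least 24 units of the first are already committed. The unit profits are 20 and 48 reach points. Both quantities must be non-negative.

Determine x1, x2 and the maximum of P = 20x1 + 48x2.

x1 = 24, x2 = 21, maximum P = 1488

Corner points and P = 20x1 + 48x2:
  (162/5, 0) → P = 648
  (24, 0) → P = 480
  (24, 21) → P = 1488

The binding constraints are 5x1 + 2x2 = 162 and x1 = 24.
Solving simultaneously gives x1 = 24, x2 = 21.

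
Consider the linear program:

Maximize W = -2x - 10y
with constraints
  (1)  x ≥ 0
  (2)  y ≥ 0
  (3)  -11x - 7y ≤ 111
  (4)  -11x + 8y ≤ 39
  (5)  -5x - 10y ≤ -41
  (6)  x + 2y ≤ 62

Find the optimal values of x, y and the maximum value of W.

x = 41/5, y = 0, maximum W = -82/5

The binding constraints are y = 0 and -5x - 10y = -41.
Solving simultaneously gives x = 41/5, y = 0.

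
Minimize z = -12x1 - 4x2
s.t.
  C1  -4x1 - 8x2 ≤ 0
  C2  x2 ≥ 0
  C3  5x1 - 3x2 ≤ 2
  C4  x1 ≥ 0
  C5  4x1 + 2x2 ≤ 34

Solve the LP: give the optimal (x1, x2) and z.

x1 = 53/11, x2 = 81/11, minimum z = -960/11

Extreme points and z = -12x1 - 4x2:
  (0, 0) → z = 0
  (2/5, 0) → z = -24/5
  (53/11, 81/11) → z = -960/11
  (0, 17) → z = -68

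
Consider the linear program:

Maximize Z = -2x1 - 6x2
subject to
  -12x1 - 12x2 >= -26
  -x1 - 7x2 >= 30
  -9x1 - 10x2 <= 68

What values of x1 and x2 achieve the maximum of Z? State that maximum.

Corner points and Z = -2x1 - 6x2:
  (271/36, -193/36) → Z = 154/9
  (269/3, -175/2) → Z = 1037/3
  (-176/53, -202/53) → Z = 1564/53

x1 = 269/3, x2 = -175/2, maximum Z = 1037/3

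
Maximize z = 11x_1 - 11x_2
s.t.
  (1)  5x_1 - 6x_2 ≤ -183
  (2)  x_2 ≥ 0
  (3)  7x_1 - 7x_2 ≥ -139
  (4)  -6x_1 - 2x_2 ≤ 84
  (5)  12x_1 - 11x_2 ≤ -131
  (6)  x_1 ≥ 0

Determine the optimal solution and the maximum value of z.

x_1 = 1227/17, x_2 = 1541/17, maximum z = -3454/17

The binding constraints are 5x_1 - 6x_2 = -183 and 12x_1 - 11x_2 = -131.
Solving simultaneously gives x_1 = 1227/17, x_2 = 1541/17.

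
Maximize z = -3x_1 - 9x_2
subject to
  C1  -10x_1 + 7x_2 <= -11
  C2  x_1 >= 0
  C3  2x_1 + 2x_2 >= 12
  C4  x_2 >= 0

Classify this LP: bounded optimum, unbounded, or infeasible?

Extreme points and z = -3x_1 - 9x_2:
  (53/17, 49/17) → z = -600/17
  (6, 0) → z = -18
The feasible region has finitely many vertices and no improving ray; the maximum is -18 at (6, 0).

bounded optimum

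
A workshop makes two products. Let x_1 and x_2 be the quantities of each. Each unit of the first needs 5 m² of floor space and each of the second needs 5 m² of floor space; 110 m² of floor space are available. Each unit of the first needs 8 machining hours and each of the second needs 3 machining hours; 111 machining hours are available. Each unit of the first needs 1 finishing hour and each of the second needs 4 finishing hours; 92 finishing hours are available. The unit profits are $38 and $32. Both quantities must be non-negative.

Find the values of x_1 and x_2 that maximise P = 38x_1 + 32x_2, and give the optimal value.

Corner points and P = 38x_1 + 32x_2:
  (0, 0) → P = 0
  (0, 22) → P = 704
  (111/8, 0) → P = 2109/4
  (9, 13) → P = 758

At the optimal vertex, 5x_1 + 5x_2 = 110 and 8x_1 + 3x_2 = 111.
Solving simultaneously gives x_1 = 9, x_2 = 13.

x_1 = 9, x_2 = 13, maximum P = 758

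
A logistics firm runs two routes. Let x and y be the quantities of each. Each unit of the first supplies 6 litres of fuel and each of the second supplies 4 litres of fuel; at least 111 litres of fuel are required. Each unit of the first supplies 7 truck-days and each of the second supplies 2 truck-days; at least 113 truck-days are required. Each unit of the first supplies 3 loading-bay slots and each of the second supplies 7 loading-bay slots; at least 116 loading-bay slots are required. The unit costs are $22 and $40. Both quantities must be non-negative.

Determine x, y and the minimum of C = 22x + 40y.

The feasible region is unbounded (it extends along (0, 1), (1, 0)), but C strictly increases along every unbounded feasible direction, so there is no improving ray and the minimum is attained at a vertex.

At the optimal vertex, 7x + 2y = 113 and 3x + 7y = 116.
Solving simultaneously gives x = 13, y = 11.

x = 13, y = 11, minimum C = 726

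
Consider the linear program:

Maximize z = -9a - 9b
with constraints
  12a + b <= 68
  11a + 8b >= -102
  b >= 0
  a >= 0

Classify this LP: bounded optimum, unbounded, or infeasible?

bounded optimum

Extreme points and z = -9a - 9b:
  (17/3, 0) → z = -51
  (0, 68) → z = -612
  (0, 0) → z = 0
The feasible region has finitely many vertices and no improving ray; the maximum is 0 at (0, 0).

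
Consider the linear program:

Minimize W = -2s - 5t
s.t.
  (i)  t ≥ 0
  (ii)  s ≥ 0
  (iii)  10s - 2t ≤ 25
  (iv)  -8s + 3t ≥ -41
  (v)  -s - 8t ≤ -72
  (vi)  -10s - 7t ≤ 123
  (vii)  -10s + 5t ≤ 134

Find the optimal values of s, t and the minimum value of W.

Extreme points and W = -2s - 5t:
  (0, 9) → W = -45
  (0, 134/5) → W = -134
  (172/41, 695/82) → W = -4163/82
  (131/10, 53) → W = -1456/5

s = 131/10, t = 53, minimum W = -1456/5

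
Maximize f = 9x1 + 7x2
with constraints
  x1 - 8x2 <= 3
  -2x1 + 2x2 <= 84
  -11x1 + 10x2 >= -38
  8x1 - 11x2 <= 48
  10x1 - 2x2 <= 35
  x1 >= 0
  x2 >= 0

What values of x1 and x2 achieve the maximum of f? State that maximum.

x1 = 119/8, x2 = 455/8, maximum f = 532

Extreme points and f = 9x1 + 7x2:
  (137/39, 5/78) → f = 2501/78
  (3, 0) → f = 27
  (119/8, 455/8) → f = 532
  (0, 42) → f = 294
  (0, 0) → f = 0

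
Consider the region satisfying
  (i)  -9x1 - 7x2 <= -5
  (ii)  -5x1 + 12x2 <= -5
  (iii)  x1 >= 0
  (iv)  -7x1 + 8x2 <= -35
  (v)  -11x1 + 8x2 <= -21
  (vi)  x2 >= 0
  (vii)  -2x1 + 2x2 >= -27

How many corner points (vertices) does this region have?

4

The feasible vertices (each the meet of two boundaries and inside every other half-plane) are:
  (95/11, 35/11)
  (157/7, 125/14)
  (5, 0)
  (27/2, 0)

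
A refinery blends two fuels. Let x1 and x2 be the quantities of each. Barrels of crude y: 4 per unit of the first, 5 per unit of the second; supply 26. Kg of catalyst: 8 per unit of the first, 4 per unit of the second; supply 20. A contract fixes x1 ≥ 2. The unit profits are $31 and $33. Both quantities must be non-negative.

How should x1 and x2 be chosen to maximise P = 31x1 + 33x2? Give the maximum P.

x1 = 2, x2 = 1, maximum P = 95

Feasible corners and P = 31x1 + 33x2:
  (5/2, 0) → P = 155/2
  (2, 0) → P = 62
  (2, 1) → P = 95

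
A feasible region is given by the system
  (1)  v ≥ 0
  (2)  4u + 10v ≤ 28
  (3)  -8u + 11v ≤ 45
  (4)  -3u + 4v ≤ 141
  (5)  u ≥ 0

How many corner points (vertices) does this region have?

Pairwise boundary intersections that survive every other constraint:
  (7, 0)
  (0, 0)
  (0, 14/5)

3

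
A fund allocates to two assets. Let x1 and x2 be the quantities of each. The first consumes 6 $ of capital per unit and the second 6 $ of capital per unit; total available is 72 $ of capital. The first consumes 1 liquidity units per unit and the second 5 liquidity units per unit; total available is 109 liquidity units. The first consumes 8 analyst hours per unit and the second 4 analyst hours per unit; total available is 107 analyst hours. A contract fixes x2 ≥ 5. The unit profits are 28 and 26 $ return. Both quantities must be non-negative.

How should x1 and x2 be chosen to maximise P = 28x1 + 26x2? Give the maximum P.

x1 = 7, x2 = 5, maximum P = 326

Feasible corners and P = 28x1 + 26x2:
  (0, 12) → P = 312
  (0, 5) → P = 130
  (7, 5) → P = 326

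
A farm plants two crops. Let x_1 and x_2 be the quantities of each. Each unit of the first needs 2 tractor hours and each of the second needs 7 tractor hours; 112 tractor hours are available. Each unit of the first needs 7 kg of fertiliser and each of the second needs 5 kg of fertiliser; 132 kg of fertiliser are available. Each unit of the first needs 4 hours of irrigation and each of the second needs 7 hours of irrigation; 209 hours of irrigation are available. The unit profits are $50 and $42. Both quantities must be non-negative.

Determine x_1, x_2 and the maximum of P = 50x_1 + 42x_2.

x_1 = 28/3, x_2 = 40/3, maximum P = 3080/3

Vertices and P = 50x_1 + 42x_2:
  (0, 0) → P = 0
  (0, 16) → P = 672
  (132/7, 0) → P = 6600/7
  (28/3, 40/3) → P = 3080/3

The optimum lies where 2x_1 + 7x_2 = 112 and 7x_1 + 5x_2 = 132.
Solving simultaneously gives x_1 = 28/3, x_2 = 40/3.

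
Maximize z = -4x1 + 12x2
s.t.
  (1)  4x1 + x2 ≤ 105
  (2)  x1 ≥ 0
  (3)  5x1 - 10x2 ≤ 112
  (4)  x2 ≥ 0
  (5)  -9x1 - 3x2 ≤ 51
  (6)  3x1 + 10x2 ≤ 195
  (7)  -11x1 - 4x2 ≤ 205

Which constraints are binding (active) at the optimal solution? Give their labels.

Feasible corners and z = -4x1 + 12x2:
  (1162/45, 77/45) → z = -3724/45
  (855/37, 465/37) → z = 2160/37
  (0, 0) → z = 0
  (0, 39/2) → z = 234
  (112/5, 0) → z = -448/5

The maximum is at (0, 39/2). Substituting into each constraint, equality holds for (2) and (6); the remaining constraints have slack.

(2) and (6)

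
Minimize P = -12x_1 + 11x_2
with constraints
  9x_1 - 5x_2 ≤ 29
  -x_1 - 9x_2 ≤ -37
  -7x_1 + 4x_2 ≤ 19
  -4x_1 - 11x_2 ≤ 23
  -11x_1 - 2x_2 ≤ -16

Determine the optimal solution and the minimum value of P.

Corner points and P = -12x_1 + 11x_2:
  (223/43, 152/43) → P = -1004/43
  (211, 374) → P = 1582
  (70/97, 391/97) → P = 3461/97
  (13/29, 321/58) → P = 111/2

x_1 = 223/43, x_2 = 152/43, minimum P = -1004/43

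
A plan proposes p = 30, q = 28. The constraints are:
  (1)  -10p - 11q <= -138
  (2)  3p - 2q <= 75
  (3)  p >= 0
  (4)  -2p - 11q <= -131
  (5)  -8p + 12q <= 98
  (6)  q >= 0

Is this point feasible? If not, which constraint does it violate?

feasible

(1): -608 ≤ -138 ✓
(2): 34 ≤ 75 ✓
(3): 30 ≥ 0 ✓
(4): -368 ≤ -131 ✓
(5): 96 ≤ 98 ✓
(6): 28 ≥ 0 ✓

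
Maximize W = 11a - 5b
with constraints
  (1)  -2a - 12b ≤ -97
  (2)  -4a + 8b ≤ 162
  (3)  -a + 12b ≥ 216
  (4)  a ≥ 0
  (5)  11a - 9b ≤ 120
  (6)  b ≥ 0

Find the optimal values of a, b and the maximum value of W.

Feasible corners and W = 11a - 5b:
  (0, 81/4) → W = -405/4
  (93/2, 87/2) → W = 294
  (0, 18) → W = -90
  (1128/41, 832/41) → W = 8248/41

The optimum lies where -4a + 8b = 162 and 11a - 9b = 120.
Solving simultaneously gives a = 93/2, b = 87/2.

a = 93/2, b = 87/2, maximum W = 294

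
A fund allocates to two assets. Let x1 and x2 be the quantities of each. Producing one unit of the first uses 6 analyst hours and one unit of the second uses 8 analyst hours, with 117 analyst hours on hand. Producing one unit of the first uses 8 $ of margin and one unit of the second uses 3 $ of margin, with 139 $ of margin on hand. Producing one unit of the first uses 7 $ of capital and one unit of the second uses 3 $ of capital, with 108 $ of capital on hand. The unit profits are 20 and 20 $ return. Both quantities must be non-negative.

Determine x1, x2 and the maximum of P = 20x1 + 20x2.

Extreme points and P = 20x1 + 20x2:
  (0, 0) → P = 0
  (0, 117/8) → P = 585/2
  (108/7, 0) → P = 2160/7
  (27/2, 9/2) → P = 360

x1 = 27/2, x2 = 9/2, maximum P = 360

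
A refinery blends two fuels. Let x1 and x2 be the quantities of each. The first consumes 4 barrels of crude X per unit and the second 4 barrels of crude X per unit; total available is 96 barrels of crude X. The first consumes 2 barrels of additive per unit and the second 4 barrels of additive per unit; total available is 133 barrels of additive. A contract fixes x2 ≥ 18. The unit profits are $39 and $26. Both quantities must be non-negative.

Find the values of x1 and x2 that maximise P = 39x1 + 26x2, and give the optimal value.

Vertices and P = 39x1 + 26x2:
  (0, 24) → P = 624
  (0, 18) → P = 468
  (6, 18) → P = 702

At the optimal vertex, 4x1 + 4x2 = 96 and x2 = 18.
Solving simultaneously gives x1 = 6, x2 = 18.

x1 = 6, x2 = 18, maximum P = 702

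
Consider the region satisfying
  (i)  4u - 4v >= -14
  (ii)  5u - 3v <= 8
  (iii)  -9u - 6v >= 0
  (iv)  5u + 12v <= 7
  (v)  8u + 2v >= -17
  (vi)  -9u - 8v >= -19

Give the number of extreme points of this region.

5

Of the 15 pairwise boundary intersections, those satisfying every inequality are:
  (-35/17, 49/34)
  (-12/5, 11/10)
  (16/19, -24/19)
  (-35/34, -149/34)
  (-7/13, 21/26)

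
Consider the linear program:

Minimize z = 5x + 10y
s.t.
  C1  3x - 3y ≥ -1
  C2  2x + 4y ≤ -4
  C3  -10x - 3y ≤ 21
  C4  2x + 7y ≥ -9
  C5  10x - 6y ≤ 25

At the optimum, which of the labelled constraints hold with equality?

C1 and C4

Vertices and z = 5x + 10y:
  (-8/9, -5/9) → z = -10
  (-34/27, -25/27) → z = -140/9
  (4/3, -5/3) → z = -10

The minimum is at (-34/27, -25/27). Substituting into each constraint, equality holds for C1 and C4; the remaining constraints have slack.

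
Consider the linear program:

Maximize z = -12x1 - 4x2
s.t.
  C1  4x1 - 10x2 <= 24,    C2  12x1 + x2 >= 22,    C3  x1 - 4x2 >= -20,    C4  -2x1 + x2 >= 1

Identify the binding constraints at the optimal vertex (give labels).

Corner points and z = -12x1 - 4x2:
  (68/49, 262/49) → z = -1864/49
  (3/2, 4) → z = -34
  (16/7, 39/7) → z = -348/7

The maximum is at (3/2, 4). Substituting into each constraint, equality holds for C2 and C4; the remaining constraints have slack.

C2 and C4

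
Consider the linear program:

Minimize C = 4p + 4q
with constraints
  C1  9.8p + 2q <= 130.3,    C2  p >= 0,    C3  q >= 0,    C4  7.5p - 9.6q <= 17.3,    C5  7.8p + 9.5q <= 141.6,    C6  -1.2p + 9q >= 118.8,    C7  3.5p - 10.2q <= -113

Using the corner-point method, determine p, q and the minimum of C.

p = 0, q = 13.2, minimum C = 52.8

At the optimal vertex, p = 0 and -1.2p + 9q = 118.8.
Solving simultaneously gives p = 0, q = 66/5.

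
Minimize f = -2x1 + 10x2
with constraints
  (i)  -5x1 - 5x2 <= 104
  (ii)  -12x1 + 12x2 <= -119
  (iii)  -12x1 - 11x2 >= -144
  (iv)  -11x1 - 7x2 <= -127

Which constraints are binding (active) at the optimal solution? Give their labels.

(i) and (iii)

Vertices and f = -2x1 + 10x2:
  (1864/5, -1968/5) → f = -23408/5
  (1363/20, -1779/20) → f = -5129/5
  (3037/276, 25/23) → f = -1537/138
  (2357/216, 215/216) → f = -641/54

The minimum is at (1864/5, -1968/5). Substituting into each constraint, equality holds for (i) and (iii); the remaining constraints have slack.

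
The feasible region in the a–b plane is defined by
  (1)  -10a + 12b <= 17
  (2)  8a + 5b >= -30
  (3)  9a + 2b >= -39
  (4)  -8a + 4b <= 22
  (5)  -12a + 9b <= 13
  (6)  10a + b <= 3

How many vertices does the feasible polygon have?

4

The feasible vertices (each the meet of two boundaries and inside every other half-plane) are:
  (-1/18, 37/27)
  (19/130, 20/13)
  (-335/132, -64/33)
  (15/14, -54/7)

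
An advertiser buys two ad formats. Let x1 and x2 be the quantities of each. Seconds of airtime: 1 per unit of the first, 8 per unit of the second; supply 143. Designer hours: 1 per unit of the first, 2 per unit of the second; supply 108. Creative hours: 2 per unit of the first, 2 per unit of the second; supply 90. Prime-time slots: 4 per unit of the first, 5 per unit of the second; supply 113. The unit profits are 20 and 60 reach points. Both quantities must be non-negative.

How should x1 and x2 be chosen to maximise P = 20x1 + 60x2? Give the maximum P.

x1 = 7, x2 = 17, maximum P = 1160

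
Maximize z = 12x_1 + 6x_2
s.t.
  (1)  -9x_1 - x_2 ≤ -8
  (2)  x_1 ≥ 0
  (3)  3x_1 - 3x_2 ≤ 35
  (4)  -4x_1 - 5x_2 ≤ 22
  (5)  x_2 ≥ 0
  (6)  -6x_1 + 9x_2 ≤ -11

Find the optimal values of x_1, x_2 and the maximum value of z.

x_1 = 94/3, x_2 = 59/3, maximum z = 494

Corner points and z = 12x_1 + 6x_2:
  (35/3, 0) → z = 140
  (94/3, 59/3) → z = 494
  (11/6, 0) → z = 22

The optimum lies where 3x_1 - 3x_2 = 35 and -6x_1 + 9x_2 = -11.
Solving simultaneously gives x_1 = 94/3, x_2 = 59/3.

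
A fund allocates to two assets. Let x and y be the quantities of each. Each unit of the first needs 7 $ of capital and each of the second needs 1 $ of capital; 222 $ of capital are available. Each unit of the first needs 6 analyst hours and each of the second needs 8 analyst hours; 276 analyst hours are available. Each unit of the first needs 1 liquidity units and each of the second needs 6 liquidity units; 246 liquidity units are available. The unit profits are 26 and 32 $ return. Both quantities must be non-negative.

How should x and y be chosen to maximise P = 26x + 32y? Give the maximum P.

Feasible corners and P = 26x + 32y:
  (0, 0) → P = 0
  (0, 69/2) → P = 1104
  (222/7, 0) → P = 5772/7
  (30, 12) → P = 1164

At the optimal vertex, 7x + y = 222 and 6x + 8y = 276.
Solving simultaneously gives x = 30, y = 12.

x = 30, y = 12, maximum P = 1164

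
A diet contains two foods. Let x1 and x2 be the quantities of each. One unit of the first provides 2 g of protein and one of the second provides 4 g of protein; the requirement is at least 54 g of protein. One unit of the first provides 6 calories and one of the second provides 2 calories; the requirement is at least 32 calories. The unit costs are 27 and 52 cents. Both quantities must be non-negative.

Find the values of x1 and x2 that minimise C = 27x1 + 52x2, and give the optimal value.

Corner points and C = 27x1 + 52x2:
  (0, 16) → C = 832
  (27, 0) → C = 729
  (1, 13) → C = 703
The feasible region is unbounded (it extends along (0, 1), (1, 0)), but C strictly increases along every unbounded feasible direction, so there is no improving ray and the minimum is attained at a vertex.

x1 = 1, x2 = 13, minimum C = 703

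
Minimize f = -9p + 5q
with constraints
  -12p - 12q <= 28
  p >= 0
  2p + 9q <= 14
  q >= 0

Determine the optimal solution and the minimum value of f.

Extreme points and f = -9p + 5q:
  (0, 14/9) → f = 70/9
  (0, 0) → f = 0
  (7, 0) → f = -63

p = 7, q = 0, minimum f = -63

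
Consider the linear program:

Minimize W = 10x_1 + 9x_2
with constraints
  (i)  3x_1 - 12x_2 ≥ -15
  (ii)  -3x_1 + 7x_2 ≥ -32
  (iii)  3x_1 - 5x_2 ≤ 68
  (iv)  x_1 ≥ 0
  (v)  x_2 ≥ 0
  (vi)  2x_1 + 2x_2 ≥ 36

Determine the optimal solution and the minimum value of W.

x_1 = 67/5, x_2 = 23/5, minimum W = 877/5

Feasible corners and W = 10x_1 + 9x_2:
  (163/5, 47/5) → W = 2053/5
  (67/5, 23/5) → W = 877/5
  (79/5, 11/5) → W = 889/5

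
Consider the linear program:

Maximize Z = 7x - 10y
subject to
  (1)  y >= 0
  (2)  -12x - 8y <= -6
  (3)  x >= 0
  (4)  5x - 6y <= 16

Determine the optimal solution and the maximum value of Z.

x = 16/5, y = 0, maximum Z = 112/5

Feasible corners and Z = 7x - 10y:
  (1/2, 0) → Z = 7/2
  (16/5, 0) → Z = 112/5
  (0, 3/4) → Z = -15/2
The feasible region is unbounded (it extends along (0, 1), (6, 5)), but Z strictly decreases along every unbounded feasible direction, so there is no improving ray and the maximum is attained at a vertex.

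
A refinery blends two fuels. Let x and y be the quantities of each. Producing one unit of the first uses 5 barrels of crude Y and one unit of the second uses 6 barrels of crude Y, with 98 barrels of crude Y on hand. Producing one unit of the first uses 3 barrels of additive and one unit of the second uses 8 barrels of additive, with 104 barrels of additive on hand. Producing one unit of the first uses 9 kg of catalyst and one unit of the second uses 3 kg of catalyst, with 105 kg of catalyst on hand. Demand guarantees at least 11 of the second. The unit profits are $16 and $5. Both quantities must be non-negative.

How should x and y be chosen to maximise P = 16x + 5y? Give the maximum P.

x = 16/3, y = 11, maximum P = 421/3

Corner points and P = 16x + 5y:
  (0, 13) → P = 65
  (0, 11) → P = 55
  (16/3, 11) → P = 421/3

The optimum lies where 3x + 8y = 104 and y = 11.
Solving simultaneously gives x = 16/3, y = 11.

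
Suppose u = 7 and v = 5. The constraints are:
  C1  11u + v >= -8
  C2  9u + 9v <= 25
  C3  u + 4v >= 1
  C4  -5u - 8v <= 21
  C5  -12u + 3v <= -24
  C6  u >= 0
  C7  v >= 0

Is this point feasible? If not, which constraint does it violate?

Constraint C2: 9u + 9v = 108, which is not ≤ 25. All other constraints are satisfied.

not feasible — violates C2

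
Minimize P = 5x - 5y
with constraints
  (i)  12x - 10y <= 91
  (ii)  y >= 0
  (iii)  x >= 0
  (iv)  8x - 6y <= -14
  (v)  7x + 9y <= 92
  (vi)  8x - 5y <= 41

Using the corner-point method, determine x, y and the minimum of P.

x = 0, y = 92/9, minimum P = -460/9

Extreme points and P = 5x - 5y:
  (0, 7/3) → P = -35/3
  (0, 92/9) → P = -460/9
  (71/19, 139/19) → P = -340/19

The binding constraints are x = 0 and 7x + 9y = 92.
Solving simultaneously gives x = 0, y = 92/9.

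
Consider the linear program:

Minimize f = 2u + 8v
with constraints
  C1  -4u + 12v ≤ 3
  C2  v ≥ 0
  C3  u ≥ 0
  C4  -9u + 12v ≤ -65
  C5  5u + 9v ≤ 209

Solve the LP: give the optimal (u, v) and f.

Extreme points and f = 2u + 8v:
  (68/5, 287/60) → f = 982/15
  (827/32, 851/96) → f = 5885/48
  (65/9, 0) → f = 130/9
  (209/5, 0) → f = 418/5

At the optimal vertex, v = 0 and -9u + 12v = -65.
Solving simultaneously gives u = 65/9, v = 0.

u = 65/9, v = 0, minimum f = 130/9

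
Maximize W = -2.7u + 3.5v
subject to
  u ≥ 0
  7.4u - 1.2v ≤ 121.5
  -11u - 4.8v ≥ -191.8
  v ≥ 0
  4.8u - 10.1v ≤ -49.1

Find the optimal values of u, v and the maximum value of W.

The optimum lies where u = 0 and -11u - 4.8v = -191.8.
Solving simultaneously gives u = 0, v = 959/24.

u = 0, v = 959/24, maximum W = 6713/48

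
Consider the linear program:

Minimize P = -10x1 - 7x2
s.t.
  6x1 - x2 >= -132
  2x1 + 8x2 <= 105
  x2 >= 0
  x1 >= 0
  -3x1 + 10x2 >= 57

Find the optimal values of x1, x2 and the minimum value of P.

Extreme points and P = -10x1 - 7x2:
  (0, 105/8) → P = -735/8
  (27/2, 39/4) → P = -813/4
  (0, 57/10) → P = -399/10

The binding constraints are 2x1 + 8x2 = 105 and -3x1 + 10x2 = 57.
Solving simultaneously gives x1 = 27/2, x2 = 39/4.

x1 = 27/2, x2 = 39/4, minimum P = -813/4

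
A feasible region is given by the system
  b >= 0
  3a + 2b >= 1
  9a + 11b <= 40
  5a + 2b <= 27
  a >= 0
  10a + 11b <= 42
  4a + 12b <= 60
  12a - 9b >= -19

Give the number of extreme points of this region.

Of the 28 pairwise boundary intersections, those satisfying every inequality are:
  (1/3, 0)
  (21/5, 0)
  (0, 1/2)
  (2, 2)
  (151/213, 217/71)
  (0, 19/9)

6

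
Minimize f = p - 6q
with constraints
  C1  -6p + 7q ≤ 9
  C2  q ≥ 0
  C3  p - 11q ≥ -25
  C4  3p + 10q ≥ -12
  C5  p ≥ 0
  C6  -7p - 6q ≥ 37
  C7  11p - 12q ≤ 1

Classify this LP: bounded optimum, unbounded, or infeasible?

The boundaries -6p + 7q = 9 and p - 11q = -25 meet at (76/59, 141/59), but that point violates -7p - 6q ≥ 37. Every candidate vertex is excluded by some other constraint, so the feasible region is empty.

infeasible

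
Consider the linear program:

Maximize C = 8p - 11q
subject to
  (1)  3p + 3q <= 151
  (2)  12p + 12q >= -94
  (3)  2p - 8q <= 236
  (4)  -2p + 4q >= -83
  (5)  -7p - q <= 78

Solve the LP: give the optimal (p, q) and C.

Vertices and C = 8p - 11q:
  (853/18, 53/18) → C = 6241/18
  (-385/18, 1291/18) → C = -17281/18
  (155/18, -148/9) → C = 2248/9
  (-421/36, 139/36) → C = -4897/36

p = 853/18, q = 53/18, maximum C = 6241/18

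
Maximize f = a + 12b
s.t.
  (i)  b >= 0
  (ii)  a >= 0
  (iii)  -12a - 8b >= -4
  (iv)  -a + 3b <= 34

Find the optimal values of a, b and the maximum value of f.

Corner points and f = a + 12b:
  (0, 0) → f = 0
  (1/3, 0) → f = 1/3
  (0, 1/2) → f = 6

The optimum lies where a = 0 and -12a - 8b = -4.
Solving simultaneously gives a = 0, b = 1/2.

a = 0, b = 1/2, maximum f = 6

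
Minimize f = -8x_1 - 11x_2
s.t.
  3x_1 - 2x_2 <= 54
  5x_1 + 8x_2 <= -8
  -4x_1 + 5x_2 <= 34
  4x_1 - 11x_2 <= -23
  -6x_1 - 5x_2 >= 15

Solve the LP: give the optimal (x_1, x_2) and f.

x_1 = -80/23, x_2 = 27/23, minimum f = 343/23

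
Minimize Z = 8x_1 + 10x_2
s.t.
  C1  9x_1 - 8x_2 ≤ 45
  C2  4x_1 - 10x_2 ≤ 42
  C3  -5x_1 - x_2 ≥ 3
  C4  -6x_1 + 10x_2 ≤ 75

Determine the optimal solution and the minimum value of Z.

x_1 = -117/2, x_2 = -138/5, minimum Z = -744

Corner points and Z = 8x_1 + 10x_2:
  (2/9, -37/9) → Z = -118/3
  (-117/2, -138/5) → Z = -744
  (-15/8, 51/8) → Z = 195/4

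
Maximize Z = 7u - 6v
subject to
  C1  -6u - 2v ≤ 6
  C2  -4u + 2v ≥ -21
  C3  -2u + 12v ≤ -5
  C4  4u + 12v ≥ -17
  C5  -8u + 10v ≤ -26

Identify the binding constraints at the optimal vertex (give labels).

Extreme points and Z = 7u - 6v:
  (11/2, 1/2) → Z = 71/2
  (109/28, -19/7) → Z = 1219/28
  (131/38, 3/19) → Z = 881/38
  (71/68, -30/17) → Z = 1217/68

The maximum is at (109/28, -19/7). Substituting into each constraint, equality holds for C2 and C4; the remaining constraints have slack.

C2 and C4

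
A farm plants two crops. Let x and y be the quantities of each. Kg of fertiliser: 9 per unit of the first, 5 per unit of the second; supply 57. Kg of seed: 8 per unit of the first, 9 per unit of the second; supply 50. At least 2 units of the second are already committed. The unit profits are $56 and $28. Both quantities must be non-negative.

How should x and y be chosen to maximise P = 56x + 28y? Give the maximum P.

Vertices and P = 56x + 28y:
  (0, 50/9) → P = 1400/9
  (0, 2) → P = 56
  (4, 2) → P = 280

The binding constraints are 8x + 9y = 50 and y = 2.
Solving simultaneously gives x = 4, y = 2.

x = 4, y = 2, maximum P = 280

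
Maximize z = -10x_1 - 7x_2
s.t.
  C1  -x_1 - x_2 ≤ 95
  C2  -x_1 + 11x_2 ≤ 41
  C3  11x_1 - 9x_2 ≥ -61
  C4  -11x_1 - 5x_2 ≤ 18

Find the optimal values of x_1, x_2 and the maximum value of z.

x_1 = 457/6, x_2 = -1027/6, maximum z = 873/2

The feasible region is unbounded (it extends along (11, 1), (1, -1)), but z strictly decreases along every unbounded feasible direction, so there is no improving ray and the maximum is attained at a vertex.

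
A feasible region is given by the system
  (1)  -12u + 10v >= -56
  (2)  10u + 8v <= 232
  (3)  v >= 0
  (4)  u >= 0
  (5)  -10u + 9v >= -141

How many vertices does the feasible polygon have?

4

Intersecting each pair of boundary lines and keeping only the points that satisfy every inequality leaves:
  (692/49, 556/49)
  (14/3, 0)
  (0, 29)
  (0, 0)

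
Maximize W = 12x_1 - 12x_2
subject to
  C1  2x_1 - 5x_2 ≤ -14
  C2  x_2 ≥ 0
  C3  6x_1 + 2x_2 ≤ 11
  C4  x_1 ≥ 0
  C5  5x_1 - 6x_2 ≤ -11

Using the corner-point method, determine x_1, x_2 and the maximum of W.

The binding constraints are 2x_1 - 5x_2 = -14 and 6x_1 + 2x_2 = 11.
Solving simultaneously gives x_1 = 27/34, x_2 = 53/17.

x_1 = 27/34, x_2 = 53/17, maximum W = -474/17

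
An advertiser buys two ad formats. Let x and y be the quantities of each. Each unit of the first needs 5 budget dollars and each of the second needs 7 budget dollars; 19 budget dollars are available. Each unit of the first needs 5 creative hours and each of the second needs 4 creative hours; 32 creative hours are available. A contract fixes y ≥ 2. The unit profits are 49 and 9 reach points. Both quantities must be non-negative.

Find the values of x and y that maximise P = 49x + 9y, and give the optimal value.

Corner points and P = 49x + 9y:
  (0, 19/7) → P = 171/7
  (0, 2) → P = 18
  (1, 2) → P = 67

At the optimal vertex, 5x + 7y = 19 and y = 2.
Solving simultaneously gives x = 1, y = 2.

x = 1, y = 2, maximum P = 67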